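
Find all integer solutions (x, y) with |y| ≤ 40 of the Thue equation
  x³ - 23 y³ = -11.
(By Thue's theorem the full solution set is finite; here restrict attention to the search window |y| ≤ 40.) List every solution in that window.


The equation is x³ - 23y³ = -11. For fixed y, x³ = 23·y³ − 11, so a solution requires the RHS to be a perfect cube.
Strategy: iterate y from -40 to 40, compute RHS = 23·y³ − 11, and check whether it is a (positive or negative) perfect cube.
Check small values of y:
  y = 0: RHS = -11 is not a perfect cube.
  y = 1: RHS = 12 is not a perfect cube.
  y = -1: RHS = -34 is not a perfect cube.
  y = 2: RHS = 173 is not a perfect cube.
  y = -2: RHS = -195 is not a perfect cube.
  y = 3: RHS = 610 is not a perfect cube.
  y = -3: RHS = -632 is not a perfect cube.
Continuing the search up to |y| = 40 finds no solutions either.
No (x, y) in the scanned range satisfies the equation.

No integer solutions with |y| ≤ 40.


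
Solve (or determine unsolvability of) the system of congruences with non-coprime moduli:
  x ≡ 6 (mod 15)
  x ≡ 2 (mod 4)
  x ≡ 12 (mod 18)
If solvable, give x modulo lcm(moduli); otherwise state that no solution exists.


Moduli 15, 4, 18 are not pairwise coprime, so CRT works modulo lcm(m_i) when all pairwise compatibility conditions hold.
Pairwise compatibility: gcd(m_i, m_j) must divide a_i - a_j for every pair.
Merge one congruence at a time:
  Start: x ≡ 6 (mod 15).
  Combine with x ≡ 2 (mod 4): gcd(15, 4) = 1; 2 - 6 = -4, which IS divisible by 1, so compatible.
    Write x = 6 + 15·t and substitute into x ≡ 2 (mod 4): 15·t ≡ 2 − 6 = -4 (mod 4).
    Reduce coefficients mod 4: 3·t ≡ 0 (mod 4).
    The inverse of 3 mod 4 is 3 (since 3·3 = 9 = 2·4 + 1), so t ≡ 3·0 = 0 ≡ 0 (mod 4).
    Then x = 6 + 15·0 = 6, valid modulo lcm(15, 4) = 60: x ≡ 6 (mod 60).
  Combine with x ≡ 12 (mod 18): gcd(60, 18) = 6; 12 - 6 = 6, which IS divisible by 6, so compatible.
    Write x = 6 + 60·t and substitute into x ≡ 12 (mod 18): 60·t ≡ 12 − 6 = 6 (mod 18).
    Divide the congruence (and modulus) by g = 6: 10·t ≡ 1 (mod 3).
    Reduce coefficients mod 3: 1·t ≡ 1 (mod 3).
    So t ≡ 1 (mod 3).
    Then x = 6 + 60·1 = 66, valid modulo lcm(60, 18) = 180: x ≡ 66 (mod 180).
Verify: 66 mod 15 = 6, 66 mod 4 = 2, 66 mod 18 = 12.

x ≡ 66 (mod 180).


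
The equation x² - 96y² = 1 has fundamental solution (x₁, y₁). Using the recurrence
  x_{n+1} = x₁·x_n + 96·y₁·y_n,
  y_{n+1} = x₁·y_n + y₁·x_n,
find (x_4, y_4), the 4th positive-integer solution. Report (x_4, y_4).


Step 1: Find the fundamental solution (x₁, y₁) of x² - 96y² = 1.
  Expand √96 as a continued fraction. a₀ = ⌊√96⌋ = 9; iterate m_{k+1} = d_k·a_k − m_k, d_{k+1} = (96 − m_{k+1}²)/d_k, a_{k+1} = ⌊(a₀ + m_{k+1})/d_{k+1}⌋ (starting m₀ = 0, d₀ = 1), with convergents p_k = a_k·p_{k-1} + p_{k-2}, q_k = a_k·q_{k-1} + q_{k-2} (p₋₁ = 1, q₋₁ = 0):
  k = 0: a₀ = 9; p₀/q₀ = 9/1; p₀² − 96·q₀² = 81 − 96 = -15.
  k = 1: m = 9, d = 15, a = ⌊(9 + 9)/15⌋ = 1; p/q = (1·9 + 1)/(1·1 + 0) = 10/1; p² − 96·q² = 100 − 96 = 4.
  k = 2: m = 6, d = 4, a = ⌊(9 + 6)/4⌋ = 3; p/q = (3·10 + 9)/(3·1 + 1) = 39/4; p² − 96·q² = 1521 − 1536 = -15.
  k = 3: m = 6, d = 15, a = ⌊(9 + 6)/15⌋ = 1; p/q = (1·39 + 10)/(1·4 + 1) = 49/5; p² − 96·q² = 2401 − 2400 = 1.
  The first convergent with p² − 96·q² = 1 gives the fundamental solution (x₁, y₁) = (49, 5).
Step 2: Apply the recurrence (x_{n+1}, y_{n+1}) = (x₁x_n + 96y₁y_n, x₁y_n + y₁x_n) repeatedly.
  From (x_1, y_1) = (49, 5): x_2 = 49·49 + 96·5·5 = 4801; y_2 = 49·5 + 5·49 = 490.
  From (x_2, y_2) = (4801, 490): x_3 = 49·4801 + 96·5·490 = 470449; y_3 = 49·490 + 5·4801 = 48015.
  From (x_3, y_3) = (470449, 48015): x_4 = 49·470449 + 96·5·48015 = 46099201; y_4 = 49·48015 + 5·470449 = 4704980.
Step 3: Verify x_4² - 96·y_4² = 2125136332838401 - 2125136332838400 = 1 (should be 1). ✓

(x_1, y_1) = (49, 5); (x_4, y_4) = (46099201, 4704980).


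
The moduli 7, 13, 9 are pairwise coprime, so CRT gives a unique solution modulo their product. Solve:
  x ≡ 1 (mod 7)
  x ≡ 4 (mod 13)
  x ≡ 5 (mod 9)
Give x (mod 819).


Moduli 7, 13, 9 are pairwise coprime; by CRT there is a unique solution modulo M = 7 · 13 · 9 = 819.
Solve pairwise, accumulating the modulus:
  Start with x ≡ 1 (mod 7).
  Combine with x ≡ 4 (mod 13): since gcd(7, 13) = 1, we get a unique residue mod 91.
    Write x = 1 + 7·t and substitute into x ≡ 4 (mod 13): 7·t ≡ 4 − 1 = 3 (mod 13).
    The inverse of 7 mod 13 is 2 (since 7·2 = 14 = 1·13 + 1), so t ≡ 2·3 = 6 ≡ 6 (mod 13).
    Then x = 1 + 7·6 = 43, valid modulo lcm(7, 13) = 91: x ≡ 43 (mod 91).
  Combine with x ≡ 5 (mod 9): since gcd(91, 9) = 1, we get a unique residue mod 819.
    Write x = 43 + 91·t and substitute into x ≡ 5 (mod 9): 91·t ≡ 5 − 43 = -38 (mod 9).
    Reduce coefficients mod 9: 1·t ≡ 7 (mod 9).
    So t ≡ 7 (mod 9).
    Then x = 43 + 91·7 = 680, valid modulo lcm(91, 9) = 819: x ≡ 680 (mod 819).
Verify: 680 mod 7 = 1 ✓, 680 mod 13 = 4 ✓, 680 mod 9 = 5 ✓.

x ≡ 680 (mod 819).


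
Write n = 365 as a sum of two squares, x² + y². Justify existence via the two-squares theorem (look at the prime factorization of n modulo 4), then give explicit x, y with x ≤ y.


Step 1: Factor n = 365 = 5 · 73.
Step 2: Check the mod-4 condition on each prime factor: 5 ≡ 1 (mod 4), exponent 1; 73 ≡ 1 (mod 4), exponent 1.
All primes ≡ 3 (mod 4) appear to even exponent (or don't appear), so by the two-squares theorem n IS expressible as a sum of two squares.
Step 3: Build a representation. Here n = 5 · 73 is a product of primes ≡ 1 (mod 4). Each prime p ≡ 1 (mod 4) is itself a sum of two squares; find a² by testing p − a² for a perfect square:
  5: 5 − 1² = 4 = 2² ⇒ 5 = 1² + 2².
  73: 73 − 1² = 72, 73 − 2² = 69, 73 − 3² = 64 = 8² ⇒ 73 = 3² + 8².
  Combine using the Brahmagupta–Fibonacci identity (a² + b²)(c² + d²) = (ac − bd)² + (ad + bc)² = (ac + bd)² + (ad − bc)²:
  5 · 73 = 365: from (1² + 2²)(3² + 8²), take (1·3 − 2·8, 1·8 + 2·3) = (3 − 16, 8 + 6) = (-13, 14); dropping signs (only squares matter) gives (13, 14); check 13² + 14² = 169 + 196 = 365 ✓.
Step 4: Order so x ≤ y and verify: 13² + 14² = 169 + 196 = 365 = n. ✓

n = 365 = 13² + 14² (one valid representation with x ≤ y).


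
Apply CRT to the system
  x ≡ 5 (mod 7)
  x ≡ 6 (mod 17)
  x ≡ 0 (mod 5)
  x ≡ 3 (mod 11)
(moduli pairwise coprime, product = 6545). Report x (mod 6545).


Product of moduli M = 7 · 17 · 5 · 11 = 6545.
Merge one congruence at a time:
  Start: x ≡ 5 (mod 7).
  Combine with x ≡ 6 (mod 17); new modulus lcm = 119.
    Write x = 5 + 7·t and substitute into x ≡ 6 (mod 17): 7·t ≡ 6 − 5 = 1 (mod 17).
    The inverse of 7 mod 17 is 5 (since 7·5 = 35 = 2·17 + 1), so t ≡ 5·1 = 5 ≡ 5 (mod 17).
    Then x = 5 + 7·5 = 40, valid modulo lcm(7, 17) = 119: x ≡ 40 (mod 119).
  Combine with x ≡ 0 (mod 5); new modulus lcm = 595.
    Write x = 40 + 119·t and substitute into x ≡ 0 (mod 5): 119·t ≡ 0 − 40 = -40 (mod 5).
    Reduce coefficients mod 5: 4·t ≡ 0 (mod 5).
    The inverse of 4 mod 5 is 4 (since 4·4 = 16 = 3·5 + 1), so t ≡ 4·0 = 0 ≡ 0 (mod 5).
    Then x = 40 + 119·0 = 40, valid modulo lcm(119, 5) = 595: x ≡ 40 (mod 595).
  Combine with x ≡ 3 (mod 11); new modulus lcm = 6545.
    Write x = 40 + 595·t and substitute into x ≡ 3 (mod 11): 595·t ≡ 3 − 40 = -37 (mod 11).
    Reduce coefficients mod 11: 1·t ≡ 7 (mod 11).
    So t ≡ 7 (mod 11).
    Then x = 40 + 595·7 = 4205, valid modulo lcm(595, 11) = 6545: x ≡ 4205 (mod 6545).
Verify against each original: 4205 mod 7 = 5, 4205 mod 17 = 6, 4205 mod 5 = 0, 4205 mod 11 = 3.

x ≡ 4205 (mod 6545).


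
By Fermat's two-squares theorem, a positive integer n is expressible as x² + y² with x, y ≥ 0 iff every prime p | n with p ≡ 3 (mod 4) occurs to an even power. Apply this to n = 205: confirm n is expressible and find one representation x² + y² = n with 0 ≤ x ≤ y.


Step 1: Factor n = 205 = 5 · 41.
Step 2: Check the mod-4 condition on each prime factor: 5 ≡ 1 (mod 4), exponent 1; 41 ≡ 1 (mod 4), exponent 1.
All primes ≡ 3 (mod 4) appear to even exponent (or don't appear), so by the two-squares theorem n IS expressible as a sum of two squares.
Step 3: Build a representation. Here n = 5 · 41 is a product of primes ≡ 1 (mod 4). Each prime p ≡ 1 (mod 4) is itself a sum of two squares; find a² by testing p − a² for a perfect square:
  5: 5 − 1² = 4 = 2² ⇒ 5 = 1² + 2².
  41: 41 − 1² = 40, 41 − 2² = 37, 41 − 3² = 32, 41 − 4² = 25 = 5² ⇒ 41 = 4² + 5².
  Combine using the Brahmagupta–Fibonacci identity (a² + b²)(c² + d²) = (ac − bd)² + (ad + bc)² = (ac + bd)² + (ad − bc)²:
  5 · 41 = 205: from (1² + 2²)(4² + 5²), take (1·4 − 2·5, 1·5 + 2·4) = (4 − 10, 5 + 8) = (-6, 13); dropping signs (only squares matter) gives (6, 13); check 6² + 13² = 36 + 169 = 205 ✓.
Step 4: Order so x ≤ y and verify: 6² + 13² = 36 + 169 = 205 = n. ✓

n = 205 = 6² + 13² (one valid representation with x ≤ y).


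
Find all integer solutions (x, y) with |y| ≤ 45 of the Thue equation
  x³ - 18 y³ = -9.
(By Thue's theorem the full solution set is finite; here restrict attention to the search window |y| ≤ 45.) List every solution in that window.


The equation is x³ - 18y³ = -9. For fixed y, x³ = 18·y³ − 9, so a solution requires the RHS to be a perfect cube.
Strategy: iterate y from -45 to 45, compute RHS = 18·y³ − 9, and check whether it is a (positive or negative) perfect cube.
Check small values of y:
  y = 0: RHS = -9 is not a perfect cube.
  y = 1: RHS = 9 is not a perfect cube.
  y = -1: RHS = -27 = (-3)³ ⇒ x = -3 works.
  y = 2: RHS = 135 is not a perfect cube.
  y = -2: RHS = -153 is not a perfect cube.
  y = 3: RHS = 477 is not a perfect cube.
  y = -3: RHS = -495 is not a perfect cube.
Continuing the search up to |y| = 45 finds no further solutions beyond those listed.
Collected solutions: (-3, -1).

Solutions (with |y| ≤ 45): (-3, -1).


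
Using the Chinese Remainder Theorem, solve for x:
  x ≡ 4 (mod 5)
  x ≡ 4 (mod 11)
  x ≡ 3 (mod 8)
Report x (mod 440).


Moduli 5, 11, 8 are pairwise coprime; by CRT there is a unique solution modulo M = 5 · 11 · 8 = 440.
Solve pairwise, accumulating the modulus:
  Start with x ≡ 4 (mod 5).
  Combine with x ≡ 4 (mod 11): since gcd(5, 11) = 1, we get a unique residue mod 55.
    Write x = 4 + 5·t and substitute into x ≡ 4 (mod 11): 5·t ≡ 4 − 4 = 0 (mod 11).
    The inverse of 5 mod 11 is 9 (since 5·9 = 45 = 4·11 + 1), so t ≡ 9·0 = 0 ≡ 0 (mod 11).
    Then x = 4 + 5·0 = 4, valid modulo lcm(5, 11) = 55: x ≡ 4 (mod 55).
  Combine with x ≡ 3 (mod 8): since gcd(55, 8) = 1, we get a unique residue mod 440.
    Write x = 4 + 55·t and substitute into x ≡ 3 (mod 8): 55·t ≡ 3 − 4 = -1 (mod 8).
    Reduce coefficients mod 8: 7·t ≡ 7 (mod 8).
    The inverse of 7 mod 8 is 7 (since 7·7 = 49 = 6·8 + 1), so t ≡ 7·7 = 49 ≡ 1 (mod 8).
    Then x = 4 + 55·1 = 59, valid modulo lcm(55, 8) = 440: x ≡ 59 (mod 440).
Verify: 59 mod 5 = 4 ✓, 59 mod 11 = 4 ✓, 59 mod 8 = 3 ✓.

x ≡ 59 (mod 440).


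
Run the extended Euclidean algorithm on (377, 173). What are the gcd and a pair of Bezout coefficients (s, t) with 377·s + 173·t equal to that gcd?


Euclidean algorithm on (377, 173) — divide until remainder is 0:
  377 = 2 · 173 + 31
  173 = 5 · 31 + 18
  31 = 1 · 18 + 13
  18 = 1 · 13 + 5
  13 = 2 · 5 + 3
  5 = 1 · 3 + 2
  3 = 1 · 2 + 1
  2 = 2 · 1 + 0
gcd(377, 173) = 1.
Track Bezout coefficients alongside the remainders: start with r₀ = 377 = a·1 + b·0 (s = 1, t = 0) and r₁ = 173 = a·0 + b·1 (s = 0, t = 1); each new remainder r_{k+1} = r_{k-1} − q_k·r_k inherits s_{k+1} = s_{k-1} − q_k·s_k, t_{k+1} = t_{k-1} − q_k·t_k, so r_k = a·s_k + b·t_k at every step:
  q = 2: r = 31, s = 1 − 2·0 = 1, t = 0 − 2·1 = -2  (check: 377·1 + 173·(-2) = 31)
  q = 5: r = 18, s = 0 − 5·1 = -5, t = 1 − 5·(-2) = 11  (check: 377·(-5) + 173·11 = 18)
  q = 1: r = 13, s = 1 − 1·(-5) = 6, t = -2 − 1·11 = -13  (check: 377·6 + 173·(-13) = 13)
  q = 1: r = 5, s = -5 − 1·6 = -11, t = 11 − 1·(-13) = 24  (check: 377·(-11) + 173·24 = 5)
  q = 2: r = 3, s = 6 − 2·(-11) = 28, t = -13 − 2·24 = -61  (check: 377·28 + 173·(-61) = 3)
  q = 1: r = 2, s = -11 − 1·28 = -39, t = 24 − 1·(-61) = 85  (check: 377·(-39) + 173·85 = 2)
  q = 1: r = 1, s = 28 − 1·(-39) = 67, t = -61 − 1·85 = -146  (check: 377·67 + 173·(-146) = 1)
The row with r = 1 (the gcd) gives the Bezout coefficients s = 67, t = -146.
Result: 377 · (67) + 173 · (-146) = 1.

gcd(377, 173) = 1; s = 67, t = -146 (check: 377·67 + 173·(-146) = 1).


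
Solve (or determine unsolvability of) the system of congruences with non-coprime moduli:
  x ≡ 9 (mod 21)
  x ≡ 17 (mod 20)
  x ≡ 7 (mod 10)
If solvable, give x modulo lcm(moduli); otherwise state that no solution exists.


Moduli 21, 20, 10 are not pairwise coprime, so CRT works modulo lcm(m_i) when all pairwise compatibility conditions hold.
Pairwise compatibility: gcd(m_i, m_j) must divide a_i - a_j for every pair.
Merge one congruence at a time:
  Start: x ≡ 9 (mod 21).
  Combine with x ≡ 17 (mod 20): gcd(21, 20) = 1; 17 - 9 = 8, which IS divisible by 1, so compatible.
    Write x = 9 + 21·t and substitute into x ≡ 17 (mod 20): 21·t ≡ 17 − 9 = 8 (mod 20).
    Reduce coefficients mod 20: 1·t ≡ 8 (mod 20).
    So t ≡ 8 (mod 20).
    Then x = 9 + 21·8 = 177, valid modulo lcm(21, 20) = 420: x ≡ 177 (mod 420).
  Combine with x ≡ 7 (mod 10): gcd(420, 10) = 10; 7 - 177 = -170, which IS divisible by 10, so compatible.
    Write x = 177 + 420·t and substitute into x ≡ 7 (mod 10): 420·t ≡ 7 − 177 = -170 (mod 10).
    Divide the congruence (and modulus) by g = 10: 42·t ≡ -17 (mod 1).
    Modulo 1 every t works; take t = 0.
    Then x = 177 + 420·0 = 177, valid modulo lcm(420, 10) = 420: x ≡ 177 (mod 420).
Verify: 177 mod 21 = 9, 177 mod 20 = 17, 177 mod 10 = 7.

x ≡ 177 (mod 420).


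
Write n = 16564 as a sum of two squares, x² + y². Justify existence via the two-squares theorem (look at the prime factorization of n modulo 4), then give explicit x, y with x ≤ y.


Step 1: Factor n = 16564 = 2^2 · 41 · 101.
Step 2: Check the mod-4 condition on each prime factor: 2 = 2 (special); 41 ≡ 1 (mod 4), exponent 1; 101 ≡ 1 (mod 4), exponent 1.
All primes ≡ 3 (mod 4) appear to even exponent (or don't appear), so by the two-squares theorem n IS expressible as a sum of two squares.
Step 3: Build a representation. Group n = k² · m with k = 2 and m = 41 · 101 = 4141 (a product of primes ≡ 1 (mod 4)); a representation of m scales to one of n via (k·x)² + (k·y)² = k²(x² + y²). Each prime p ≡ 1 (mod 4) is itself a sum of two squares; find a² by testing p − a² for a perfect square:
  41: 41 − 1² = 40, 41 − 2² = 37, 41 − 3² = 32, 41 − 4² = 25 = 5² ⇒ 41 = 4² + 5².
  101: 101 − 1² = 100 = 10² ⇒ 101 = 1² + 10².
  Combine using the Brahmagupta–Fibonacci identity (a² + b²)(c² + d²) = (ac − bd)² + (ad + bc)² = (ac + bd)² + (ad − bc)²:
  41 · 101 = 4141: from (4² + 5²)(1² + 10²), take (4·1 − 5·10, 4·10 + 5·1) = (4 − 50, 40 + 5) = (-46, 45); dropping signs (only squares matter) gives (46, 45); check 46² + 45² = 2116 + 2025 = 4141 ✓.
  Scale by k = 2: (2·46, 2·45) = (92, 90).
Step 4: Order so x ≤ y and verify: 90² + 92² = 8100 + 8464 = 16564 = n. ✓

n = 16564 = 90² + 92² (one valid representation with x ≤ y).


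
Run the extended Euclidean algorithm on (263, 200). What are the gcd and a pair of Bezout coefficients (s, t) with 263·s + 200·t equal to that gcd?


Euclidean algorithm on (263, 200) — divide until remainder is 0:
  263 = 1 · 200 + 63
  200 = 3 · 63 + 11
  63 = 5 · 11 + 8
  11 = 1 · 8 + 3
  8 = 2 · 3 + 2
  3 = 1 · 2 + 1
  2 = 2 · 1 + 0
gcd(263, 200) = 1.
Track Bezout coefficients alongside the remainders: start with r₀ = 263 = a·1 + b·0 (s = 1, t = 0) and r₁ = 200 = a·0 + b·1 (s = 0, t = 1); each new remainder r_{k+1} = r_{k-1} − q_k·r_k inherits s_{k+1} = s_{k-1} − q_k·s_k, t_{k+1} = t_{k-1} − q_k·t_k, so r_k = a·s_k + b·t_k at every step:
  q = 1: r = 63, s = 1 − 1·0 = 1, t = 0 − 1·1 = -1  (check: 263·1 + 200·(-1) = 63)
  q = 3: r = 11, s = 0 − 3·1 = -3, t = 1 − 3·(-1) = 4  (check: 263·(-3) + 200·4 = 11)
  q = 5: r = 8, s = 1 − 5·(-3) = 16, t = -1 − 5·4 = -21  (check: 263·16 + 200·(-21) = 8)
  q = 1: r = 3, s = -3 − 1·16 = -19, t = 4 − 1·(-21) = 25  (check: 263·(-19) + 200·25 = 3)
  q = 2: r = 2, s = 16 − 2·(-19) = 54, t = -21 − 2·25 = -71  (check: 263·54 + 200·(-71) = 2)
  q = 1: r = 1, s = -19 − 1·54 = -73, t = 25 − 1·(-71) = 96  (check: 263·(-73) + 200·96 = 1)
The row with r = 1 (the gcd) gives the Bezout coefficients s = -73, t = 96.
Result: 263 · (-73) + 200 · (96) = 1.

gcd(263, 200) = 1; s = -73, t = 96 (check: 263·(-73) + 200·96 = 1).


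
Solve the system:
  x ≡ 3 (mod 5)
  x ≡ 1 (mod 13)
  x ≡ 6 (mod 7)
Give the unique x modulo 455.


Moduli 5, 13, 7 are pairwise coprime; by CRT there is a unique solution modulo M = 5 · 13 · 7 = 455.
Solve pairwise, accumulating the modulus:
  Start with x ≡ 3 (mod 5).
  Combine with x ≡ 1 (mod 13): since gcd(5, 13) = 1, we get a unique residue mod 65.
    Write x = 3 + 5·t and substitute into x ≡ 1 (mod 13): 5·t ≡ 1 − 3 = -2 (mod 13).
    Reduce coefficients mod 13: 5·t ≡ 11 (mod 13).
    The inverse of 5 mod 13 is 8 (since 5·8 = 40 = 3·13 + 1), so t ≡ 8·11 = 88 ≡ 10 (mod 13).
    Then x = 3 + 5·10 = 53, valid modulo lcm(5, 13) = 65: x ≡ 53 (mod 65).
  Combine with x ≡ 6 (mod 7): since gcd(65, 7) = 1, we get a unique residue mod 455.
    Write x = 53 + 65·t and substitute into x ≡ 6 (mod 7): 65·t ≡ 6 − 53 = -47 (mod 7).
    Reduce coefficients mod 7: 2·t ≡ 2 (mod 7).
    The inverse of 2 mod 7 is 4 (since 2·4 = 8 = 1·7 + 1), so t ≡ 4·2 = 8 ≡ 1 (mod 7).
    Then x = 53 + 65·1 = 118, valid modulo lcm(65, 7) = 455: x ≡ 118 (mod 455).
Verify: 118 mod 5 = 3 ✓, 118 mod 13 = 1 ✓, 118 mod 7 = 6 ✓.

x ≡ 118 (mod 455).


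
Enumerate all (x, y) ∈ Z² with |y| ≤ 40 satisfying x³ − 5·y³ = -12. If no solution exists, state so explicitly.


The equation is x³ - 5y³ = -12. For fixed y, x³ = 5·y³ − 12, so a solution requires the RHS to be a perfect cube.
Strategy: iterate y from -40 to 40, compute RHS = 5·y³ − 12, and check whether it is a (positive or negative) perfect cube.
Check small values of y:
  y = 0: RHS = -12 is not a perfect cube.
  y = 1: RHS = -7 is not a perfect cube.
  y = -1: RHS = -17 is not a perfect cube.
  y = 2: RHS = 28 is not a perfect cube.
  y = -2: RHS = -52 is not a perfect cube.
  y = 3: RHS = 123 is not a perfect cube.
  y = -3: RHS = -147 is not a perfect cube.
Continuing the search up to |y| = 40 finds no solutions either.
No (x, y) in the scanned range satisfies the equation.

No integer solutions with |y| ≤ 40.


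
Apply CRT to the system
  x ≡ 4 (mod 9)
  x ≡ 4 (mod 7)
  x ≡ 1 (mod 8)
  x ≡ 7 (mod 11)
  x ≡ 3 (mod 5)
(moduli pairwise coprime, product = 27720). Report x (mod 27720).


Product of moduli M = 9 · 7 · 8 · 11 · 5 = 27720.
Merge one congruence at a time:
  Start: x ≡ 4 (mod 9).
  Combine with x ≡ 4 (mod 7); new modulus lcm = 63.
    Write x = 4 + 9·t and substitute into x ≡ 4 (mod 7): 9·t ≡ 4 − 4 = 0 (mod 7).
    Reduce coefficients mod 7: 2·t ≡ 0 (mod 7).
    The inverse of 2 mod 7 is 4 (since 2·4 = 8 = 1·7 + 1), so t ≡ 4·0 = 0 ≡ 0 (mod 7).
    Then x = 4 + 9·0 = 4, valid modulo lcm(9, 7) = 63: x ≡ 4 (mod 63).
  Combine with x ≡ 1 (mod 8); new modulus lcm = 504.
    Write x = 4 + 63·t and substitute into x ≡ 1 (mod 8): 63·t ≡ 1 − 4 = -3 (mod 8).
    Reduce coefficients mod 8: 7·t ≡ 5 (mod 8).
    The inverse of 7 mod 8 is 7 (since 7·7 = 49 = 6·8 + 1), so t ≡ 7·5 = 35 ≡ 3 (mod 8).
    Then x = 4 + 63·3 = 193, valid modulo lcm(63, 8) = 504: x ≡ 193 (mod 504).
  Combine with x ≡ 7 (mod 11); new modulus lcm = 5544.
    Write x = 193 + 504·t and substitute into x ≡ 7 (mod 11): 504·t ≡ 7 − 193 = -186 (mod 11).
    Reduce coefficients mod 11: 9·t ≡ 1 (mod 11).
    The inverse of 9 mod 11 is 5 (since 9·5 = 45 = 4·11 + 1), so t ≡ 5·1 = 5 ≡ 5 (mod 11).
    Then x = 193 + 504·5 = 2713, valid modulo lcm(504, 11) = 5544: x ≡ 2713 (mod 5544).
  Combine with x ≡ 3 (mod 5); new modulus lcm = 27720.
    Write x = 2713 + 5544·t and substitute into x ≡ 3 (mod 5): 5544·t ≡ 3 − 2713 = -2710 (mod 5).
    Reduce coefficients mod 5: 4·t ≡ 0 (mod 5).
    The inverse of 4 mod 5 is 4 (since 4·4 = 16 = 3·5 + 1), so t ≡ 4·0 = 0 ≡ 0 (mod 5).
    Then x = 2713 + 5544·0 = 2713, valid modulo lcm(5544, 5) = 27720: x ≡ 2713 (mod 27720).
Verify against each original: 2713 mod 9 = 4, 2713 mod 7 = 4, 2713 mod 8 = 1, 2713 mod 11 = 7, 2713 mod 5 = 3.

x ≡ 2713 (mod 27720).


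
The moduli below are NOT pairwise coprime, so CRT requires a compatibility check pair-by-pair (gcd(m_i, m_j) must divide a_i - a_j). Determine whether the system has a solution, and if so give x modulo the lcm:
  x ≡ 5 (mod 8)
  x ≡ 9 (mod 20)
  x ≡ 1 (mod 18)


Moduli 8, 20, 18 are not pairwise coprime, so CRT works modulo lcm(m_i) when all pairwise compatibility conditions hold.
Pairwise compatibility: gcd(m_i, m_j) must divide a_i - a_j for every pair.
Merge one congruence at a time:
  Start: x ≡ 5 (mod 8).
  Combine with x ≡ 9 (mod 20): gcd(8, 20) = 4; 9 - 5 = 4, which IS divisible by 4, so compatible.
    Write x = 5 + 8·t and substitute into x ≡ 9 (mod 20): 8·t ≡ 9 − 5 = 4 (mod 20).
    Divide the congruence (and modulus) by g = 4: 2·t ≡ 1 (mod 5).
    The inverse of 2 mod 5 is 3 (since 2·3 = 6 = 1·5 + 1), so t ≡ 3·1 = 3 ≡ 3 (mod 5).
    Then x = 5 + 8·3 = 29, valid modulo lcm(8, 20) = 40: x ≡ 29 (mod 40).
  Combine with x ≡ 1 (mod 18): gcd(40, 18) = 2; 1 - 29 = -28, which IS divisible by 2, so compatible.
    Write x = 29 + 40·t and substitute into x ≡ 1 (mod 18): 40·t ≡ 1 − 29 = -28 (mod 18).
    Divide the congruence (and modulus) by g = 2: 20·t ≡ -14 (mod 9).
    Reduce coefficients mod 9: 2·t ≡ 4 (mod 9).
    The inverse of 2 mod 9 is 5 (since 2·5 = 10 = 1·9 + 1), so t ≡ 5·4 = 20 ≡ 2 (mod 9).
    Then x = 29 + 40·2 = 109, valid modulo lcm(40, 18) = 360: x ≡ 109 (mod 360).
Verify: 109 mod 8 = 5, 109 mod 20 = 9, 109 mod 18 = 1.

x ≡ 109 (mod 360).


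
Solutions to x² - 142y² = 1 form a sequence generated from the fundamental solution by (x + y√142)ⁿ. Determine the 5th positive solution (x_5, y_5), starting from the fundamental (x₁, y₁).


Step 1: Find the fundamental solution (x₁, y₁) of x² - 142y² = 1.
  Expand √142 as a continued fraction. a₀ = ⌊√142⌋ = 11; iterate m_{k+1} = d_k·a_k − m_k, d_{k+1} = (142 − m_{k+1}²)/d_k, a_{k+1} = ⌊(a₀ + m_{k+1})/d_{k+1}⌋ (starting m₀ = 0, d₀ = 1), with convergents p_k = a_k·p_{k-1} + p_{k-2}, q_k = a_k·q_{k-1} + q_{k-2} (p₋₁ = 1, q₋₁ = 0):
  k = 0: a₀ = 11; p₀/q₀ = 11/1; p₀² − 142·q₀² = 121 − 142 = -21.
  k = 1: m = 11, d = 21, a = ⌊(11 + 11)/21⌋ = 1; p/q = (1·11 + 1)/(1·1 + 0) = 12/1; p² − 142·q² = 144 − 142 = 2.
  k = 2: m = 10, d = 2, a = ⌊(11 + 10)/2⌋ = 10; p/q = (10·12 + 11)/(10·1 + 1) = 131/11; p² − 142·q² = 17161 − 17182 = -21.
  k = 3: m = 10, d = 21, a = ⌊(11 + 10)/21⌋ = 1; p/q = (1·131 + 12)/(1·11 + 1) = 143/12; p² − 142·q² = 20449 − 20448 = 1.
  The first convergent with p² − 142·q² = 1 gives the fundamental solution (x₁, y₁) = (143, 12).
Step 2: Apply the recurrence (x_{n+1}, y_{n+1}) = (x₁x_n + 142y₁y_n, x₁y_n + y₁x_n) repeatedly.
  From (x_1, y_1) = (143, 12): x_2 = 143·143 + 142·12·12 = 40897; y_2 = 143·12 + 12·143 = 3432.
  From (x_2, y_2) = (40897, 3432): x_3 = 143·40897 + 142·12·3432 = 11696399; y_3 = 143·3432 + 12·40897 = 981540.
  From (x_3, y_3) = (11696399, 981540): x_4 = 143·11696399 + 142·12·981540 = 3345129217; y_4 = 143·981540 + 12·11696399 = 280717008.
  From (x_4, y_4) = (3345129217, 280717008): x_5 = 143·3345129217 + 142·12·280717008 = 956695259663; y_5 = 143·280717008 + 12·3345129217 = 80284082748.
Step 3: Verify x_5² - 142·y_5² = 915265819861654994873569 - 915265819861654994873568 = 1 (should be 1). ✓

(x_1, y_1) = (143, 12); (x_5, y_5) = (956695259663, 80284082748).


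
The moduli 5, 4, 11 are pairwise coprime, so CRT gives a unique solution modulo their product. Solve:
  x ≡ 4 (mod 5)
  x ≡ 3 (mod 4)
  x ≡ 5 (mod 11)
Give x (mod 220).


Moduli 5, 4, 11 are pairwise coprime; by CRT there is a unique solution modulo M = 5 · 4 · 11 = 220.
Solve pairwise, accumulating the modulus:
  Start with x ≡ 4 (mod 5).
  Combine with x ≡ 3 (mod 4): since gcd(5, 4) = 1, we get a unique residue mod 20.
    Write x = 4 + 5·t and substitute into x ≡ 3 (mod 4): 5·t ≡ 3 − 4 = -1 (mod 4).
    Reduce coefficients mod 4: 1·t ≡ 3 (mod 4).
    So t ≡ 3 (mod 4).
    Then x = 4 + 5·3 = 19, valid modulo lcm(5, 4) = 20: x ≡ 19 (mod 20).
  Combine with x ≡ 5 (mod 11): since gcd(20, 11) = 1, we get a unique residue mod 220.
    Write x = 19 + 20·t and substitute into x ≡ 5 (mod 11): 20·t ≡ 5 − 19 = -14 (mod 11).
    Reduce coefficients mod 11: 9·t ≡ 8 (mod 11).
    The inverse of 9 mod 11 is 5 (since 9·5 = 45 = 4·11 + 1), so t ≡ 5·8 = 40 ≡ 7 (mod 11).
    Then x = 19 + 20·7 = 159, valid modulo lcm(20, 11) = 220: x ≡ 159 (mod 220).
Verify: 159 mod 5 = 4 ✓, 159 mod 4 = 3 ✓, 159 mod 11 = 5 ✓.

x ≡ 159 (mod 220).


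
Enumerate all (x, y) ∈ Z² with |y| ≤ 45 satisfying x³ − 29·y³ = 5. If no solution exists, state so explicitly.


The equation is x³ - 29y³ = 5. For fixed y, x³ = 29·y³ + 5, so a solution requires the RHS to be a perfect cube.
Strategy: iterate y from -45 to 45, compute RHS = 29·y³ + 5, and check whether it is a (positive or negative) perfect cube.
Check small values of y:
  y = 0: RHS = 5 is not a perfect cube.
  y = 1: RHS = 34 is not a perfect cube.
  y = -1: RHS = -24 is not a perfect cube.
  y = 2: RHS = 237 is not a perfect cube.
  y = -2: RHS = -227 is not a perfect cube.
  y = 3: RHS = 788 is not a perfect cube.
  y = -3: RHS = -778 is not a perfect cube.
Continuing the search up to |y| = 45 finds no solutions either.
No (x, y) in the scanned range satisfies the equation.

No integer solutions with |y| ≤ 45.


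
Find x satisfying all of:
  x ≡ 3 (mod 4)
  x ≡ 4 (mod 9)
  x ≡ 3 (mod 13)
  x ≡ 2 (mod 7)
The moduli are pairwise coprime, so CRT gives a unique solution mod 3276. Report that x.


Product of moduli M = 4 · 9 · 13 · 7 = 3276.
Merge one congruence at a time:
  Start: x ≡ 3 (mod 4).
  Combine with x ≡ 4 (mod 9); new modulus lcm = 36.
    Write x = 3 + 4·t and substitute into x ≡ 4 (mod 9): 4·t ≡ 4 − 3 = 1 (mod 9).
    The inverse of 4 mod 9 is 7 (since 4·7 = 28 = 3·9 + 1), so t ≡ 7·1 = 7 ≡ 7 (mod 9).
    Then x = 3 + 4·7 = 31, valid modulo lcm(4, 9) = 36: x ≡ 31 (mod 36).
  Combine with x ≡ 3 (mod 13); new modulus lcm = 468.
    Write x = 31 + 36·t and substitute into x ≡ 3 (mod 13): 36·t ≡ 3 − 31 = -28 (mod 13).
    Reduce coefficients mod 13: 10·t ≡ 11 (mod 13).
    The inverse of 10 mod 13 is 4 (since 10·4 = 40 = 3·13 + 1), so t ≡ 4·11 = 44 ≡ 5 (mod 13).
    Then x = 31 + 36·5 = 211, valid modulo lcm(36, 13) = 468: x ≡ 211 (mod 468).
  Combine with x ≡ 2 (mod 7); new modulus lcm = 3276.
    Write x = 211 + 468·t and substitute into x ≡ 2 (mod 7): 468·t ≡ 2 − 211 = -209 (mod 7).
    Reduce coefficients mod 7: 6·t ≡ 1 (mod 7).
    The inverse of 6 mod 7 is 6 (since 6·6 = 36 = 5·7 + 1), so t ≡ 6·1 = 6 ≡ 6 (mod 7).
    Then x = 211 + 468·6 = 3019, valid modulo lcm(468, 7) = 3276: x ≡ 3019 (mod 3276).
Verify against each original: 3019 mod 4 = 3, 3019 mod 9 = 4, 3019 mod 13 = 3, 3019 mod 7 = 2.

x ≡ 3019 (mod 3276).


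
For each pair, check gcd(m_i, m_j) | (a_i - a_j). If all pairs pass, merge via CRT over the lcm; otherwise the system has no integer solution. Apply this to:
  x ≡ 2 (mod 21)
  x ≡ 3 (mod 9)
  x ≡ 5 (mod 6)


Moduli 21, 9, 6 are not pairwise coprime, so CRT works modulo lcm(m_i) when all pairwise compatibility conditions hold.
Pairwise compatibility: gcd(m_i, m_j) must divide a_i - a_j for every pair.
Merge one congruence at a time:
  Start: x ≡ 2 (mod 21).
  Combine with x ≡ 3 (mod 9): gcd(21, 9) = 3, and 3 - 2 = 1 is NOT divisible by 3.
    ⇒ system is inconsistent (no integer solution).

No solution (the system is inconsistent).


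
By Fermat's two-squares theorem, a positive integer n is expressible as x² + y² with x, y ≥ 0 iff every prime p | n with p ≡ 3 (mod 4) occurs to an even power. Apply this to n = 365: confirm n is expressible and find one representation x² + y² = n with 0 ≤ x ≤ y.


Step 1: Factor n = 365 = 5 · 73.
Step 2: Check the mod-4 condition on each prime factor: 5 ≡ 1 (mod 4), exponent 1; 73 ≡ 1 (mod 4), exponent 1.
All primes ≡ 3 (mod 4) appear to even exponent (or don't appear), so by the two-squares theorem n IS expressible as a sum of two squares.
Step 3: Build a representation. Here n = 5 · 73 is a product of primes ≡ 1 (mod 4). Each prime p ≡ 1 (mod 4) is itself a sum of two squares; find a² by testing p − a² for a perfect square:
  5: 5 − 1² = 4 = 2² ⇒ 5 = 1² + 2².
  73: 73 − 1² = 72, 73 − 2² = 69, 73 − 3² = 64 = 8² ⇒ 73 = 3² + 8².
  Combine using the Brahmagupta–Fibonacci identity (a² + b²)(c² + d²) = (ac − bd)² + (ad + bc)² = (ac + bd)² + (ad − bc)²:
  5 · 73 = 365: from (1² + 2²)(3² + 8²), take (1·3 − 2·8, 1·8 + 2·3) = (3 − 16, 8 + 6) = (-13, 14); dropping signs (only squares matter) gives (13, 14); check 13² + 14² = 169 + 196 = 365 ✓.
Step 4: Order so x ≤ y and verify: 13² + 14² = 169 + 196 = 365 = n. ✓

n = 365 = 13² + 14² (one valid representation with x ≤ y).


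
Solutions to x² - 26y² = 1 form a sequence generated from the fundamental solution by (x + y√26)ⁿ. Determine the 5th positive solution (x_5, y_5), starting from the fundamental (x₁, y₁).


Step 1: Find the fundamental solution (x₁, y₁) of x² - 26y² = 1.
  Expand √26 as a continued fraction. a₀ = ⌊√26⌋ = 5; iterate m_{k+1} = d_k·a_k − m_k, d_{k+1} = (26 − m_{k+1}²)/d_k, a_{k+1} = ⌊(a₀ + m_{k+1})/d_{k+1}⌋ (starting m₀ = 0, d₀ = 1), with convergents p_k = a_k·p_{k-1} + p_{k-2}, q_k = a_k·q_{k-1} + q_{k-2} (p₋₁ = 1, q₋₁ = 0):
  k = 0: a₀ = 5; p₀/q₀ = 5/1; p₀² − 26·q₀² = 25 − 26 = -1.
  k = 1: m = 5, d = 1, a = ⌊(5 + 5)/1⌋ = 10; p/q = (10·5 + 1)/(10·1 + 0) = 51/10; p² − 26·q² = 2601 − 2600 = 1.
  The first convergent with p² − 26·q² = 1 gives the fundamental solution (x₁, y₁) = (51, 10).
Step 2: Apply the recurrence (x_{n+1}, y_{n+1}) = (x₁x_n + 26y₁y_n, x₁y_n + y₁x_n) repeatedly.
  From (x_1, y_1) = (51, 10): x_2 = 51·51 + 26·10·10 = 5201; y_2 = 51·10 + 10·51 = 1020.
  From (x_2, y_2) = (5201, 1020): x_3 = 51·5201 + 26·10·1020 = 530451; y_3 = 51·1020 + 10·5201 = 104030.
  From (x_3, y_3) = (530451, 104030): x_4 = 51·530451 + 26·10·104030 = 54100801; y_4 = 51·104030 + 10·530451 = 10610040.
  From (x_4, y_4) = (54100801, 10610040): x_5 = 51·54100801 + 26·10·10610040 = 5517751251; y_5 = 51·10610040 + 10·54100801 = 1082120050.
Step 3: Verify x_5² - 26·y_5² = 30445578867912065001 - 30445578867912065000 = 1 (should be 1). ✓

(x_1, y_1) = (51, 10); (x_5, y_5) = (5517751251, 1082120050).


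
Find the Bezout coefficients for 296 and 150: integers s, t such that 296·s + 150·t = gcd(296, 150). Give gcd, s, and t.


Euclidean algorithm on (296, 150) — divide until remainder is 0:
  296 = 1 · 150 + 146
  150 = 1 · 146 + 4
  146 = 36 · 4 + 2
  4 = 2 · 2 + 0
gcd(296, 150) = 2.
Track Bezout coefficients alongside the remainders: start with r₀ = 296 = a·1 + b·0 (s = 1, t = 0) and r₁ = 150 = a·0 + b·1 (s = 0, t = 1); each new remainder r_{k+1} = r_{k-1} − q_k·r_k inherits s_{k+1} = s_{k-1} − q_k·s_k, t_{k+1} = t_{k-1} − q_k·t_k, so r_k = a·s_k + b·t_k at every step:
  q = 1: r = 146, s = 1 − 1·0 = 1, t = 0 − 1·1 = -1  (check: 296·1 + 150·(-1) = 146)
  q = 1: r = 4, s = 0 − 1·1 = -1, t = 1 − 1·(-1) = 2  (check: 296·(-1) + 150·2 = 4)
  q = 36: r = 2, s = 1 − 36·(-1) = 37, t = -1 − 36·2 = -73  (check: 296·37 + 150·(-73) = 2)
The row with r = 2 (the gcd) gives the Bezout coefficients s = 37, t = -73.
Result: 296 · (37) + 150 · (-73) = 2.

gcd(296, 150) = 2; s = 37, t = -73 (check: 296·37 + 150·(-73) = 2).


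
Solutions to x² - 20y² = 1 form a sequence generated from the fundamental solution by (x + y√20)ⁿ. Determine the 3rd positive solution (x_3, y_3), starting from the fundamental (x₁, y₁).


Step 1: Find the fundamental solution (x₁, y₁) of x² - 20y² = 1.
  Expand √20 as a continued fraction. a₀ = ⌊√20⌋ = 4; iterate m_{k+1} = d_k·a_k − m_k, d_{k+1} = (20 − m_{k+1}²)/d_k, a_{k+1} = ⌊(a₀ + m_{k+1})/d_{k+1}⌋ (starting m₀ = 0, d₀ = 1), with convergents p_k = a_k·p_{k-1} + p_{k-2}, q_k = a_k·q_{k-1} + q_{k-2} (p₋₁ = 1, q₋₁ = 0):
  k = 0: a₀ = 4; p₀/q₀ = 4/1; p₀² − 20·q₀² = 16 − 20 = -4.
  k = 1: m = 4, d = 4, a = ⌊(4 + 4)/4⌋ = 2; p/q = (2·4 + 1)/(2·1 + 0) = 9/2; p² − 20·q² = 81 − 80 = 1.
  The first convergent with p² − 20·q² = 1 gives the fundamental solution (x₁, y₁) = (9, 2).
Step 2: Apply the recurrence (x_{n+1}, y_{n+1}) = (x₁x_n + 20y₁y_n, x₁y_n + y₁x_n) repeatedly.
  From (x_1, y_1) = (9, 2): x_2 = 9·9 + 20·2·2 = 161; y_2 = 9·2 + 2·9 = 36.
  From (x_2, y_2) = (161, 36): x_3 = 9·161 + 20·2·36 = 2889; y_3 = 9·36 + 2·161 = 646.
Step 3: Verify x_3² - 20·y_3² = 8346321 - 8346320 = 1 (should be 1). ✓

(x_1, y_1) = (9, 2); (x_3, y_3) = (2889, 646).


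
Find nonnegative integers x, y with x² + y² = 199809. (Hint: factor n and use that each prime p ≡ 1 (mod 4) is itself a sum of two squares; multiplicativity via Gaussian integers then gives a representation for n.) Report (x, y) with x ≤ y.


Step 1: Factor n = 199809 = 3^2 · 149^2.
Step 2: Check the mod-4 condition on each prime factor: 3 ≡ 3 (mod 4), exponent 2 (must be even); 149 ≡ 1 (mod 4), exponent 2.
All primes ≡ 3 (mod 4) appear to even exponent (or don't appear), so by the two-squares theorem n IS expressible as a sum of two squares.
Step 3: Build a representation. Group n = k² · m with k = 3 and m = 149 · 149 = 22201 (a product of primes ≡ 1 (mod 4)); a representation of m scales to one of n via (k·x)² + (k·y)² = k²(x² + y²). Each prime p ≡ 1 (mod 4) is itself a sum of two squares; find a² by testing p − a² for a perfect square:
  149: 149 − 1² = 148, 149 − 2² = 145, 149 − 3² = 140, 149 − 4² = 133, 149 − 5² = 124, 149 − 6² = 113, 149 − 7² = 100 = 10² ⇒ 149 = 7² + 10².
  Combine using the Brahmagupta–Fibonacci identity (a² + b²)(c² + d²) = (ac − bd)² + (ad + bc)² = (ac + bd)² + (ad − bc)²:
  149 · 149 = 22201: from (7² + 10²)(7² + 10²), take (7·7 − 10·10, 7·10 + 10·7) = (49 − 100, 70 + 70) = (-51, 140); dropping signs (only squares matter) gives (51, 140); check 51² + 140² = 2601 + 19600 = 22201 ✓.
  Scale by k = 3: (3·51, 3·140) = (153, 420).
Step 4: Order so x ≤ y and verify: 153² + 420² = 23409 + 176400 = 199809 = n. ✓

n = 199809 = 153² + 420² (one valid representation with x ≤ y).


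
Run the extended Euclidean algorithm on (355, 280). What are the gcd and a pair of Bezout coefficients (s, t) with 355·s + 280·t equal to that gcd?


Euclidean algorithm on (355, 280) — divide until remainder is 0:
  355 = 1 · 280 + 75
  280 = 3 · 75 + 55
  75 = 1 · 55 + 20
  55 = 2 · 20 + 15
  20 = 1 · 15 + 5
  15 = 3 · 5 + 0
gcd(355, 280) = 5.
Track Bezout coefficients alongside the remainders: start with r₀ = 355 = a·1 + b·0 (s = 1, t = 0) and r₁ = 280 = a·0 + b·1 (s = 0, t = 1); each new remainder r_{k+1} = r_{k-1} − q_k·r_k inherits s_{k+1} = s_{k-1} − q_k·s_k, t_{k+1} = t_{k-1} − q_k·t_k, so r_k = a·s_k + b·t_k at every step:
  q = 1: r = 75, s = 1 − 1·0 = 1, t = 0 − 1·1 = -1  (check: 355·1 + 280·(-1) = 75)
  q = 3: r = 55, s = 0 − 3·1 = -3, t = 1 − 3·(-1) = 4  (check: 355·(-3) + 280·4 = 55)
  q = 1: r = 20, s = 1 − 1·(-3) = 4, t = -1 − 1·4 = -5  (check: 355·4 + 280·(-5) = 20)
  q = 2: r = 15, s = -3 − 2·4 = -11, t = 4 − 2·(-5) = 14  (check: 355·(-11) + 280·14 = 15)
  q = 1: r = 5, s = 4 − 1·(-11) = 15, t = -5 − 1·14 = -19  (check: 355·15 + 280·(-19) = 5)
The row with r = 5 (the gcd) gives the Bezout coefficients s = 15, t = -19.
Result: 355 · (15) + 280 · (-19) = 5.

gcd(355, 280) = 5; s = 15, t = -19 (check: 355·15 + 280·(-19) = 5).


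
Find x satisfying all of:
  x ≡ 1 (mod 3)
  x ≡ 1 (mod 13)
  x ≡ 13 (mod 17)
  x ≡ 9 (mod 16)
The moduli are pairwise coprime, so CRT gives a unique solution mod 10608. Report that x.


Product of moduli M = 3 · 13 · 17 · 16 = 10608.
Merge one congruence at a time:
  Start: x ≡ 1 (mod 3).
  Combine with x ≡ 1 (mod 13); new modulus lcm = 39.
    Write x = 1 + 3·t and substitute into x ≡ 1 (mod 13): 3·t ≡ 1 − 1 = 0 (mod 13).
    The inverse of 3 mod 13 is 9 (since 3·9 = 27 = 2·13 + 1), so t ≡ 9·0 = 0 ≡ 0 (mod 13).
    Then x = 1 + 3·0 = 1, valid modulo lcm(3, 13) = 39: x ≡ 1 (mod 39).
  Combine with x ≡ 13 (mod 17); new modulus lcm = 663.
    Write x = 1 + 39·t and substitute into x ≡ 13 (mod 17): 39·t ≡ 13 − 1 = 12 (mod 17).
    Reduce coefficients mod 17: 5·t ≡ 12 (mod 17).
    The inverse of 5 mod 17 is 7 (since 5·7 = 35 = 2·17 + 1), so t ≡ 7·12 = 84 ≡ 16 (mod 17).
    Then x = 1 + 39·16 = 625, valid modulo lcm(39, 17) = 663: x ≡ 625 (mod 663).
  Combine with x ≡ 9 (mod 16); new modulus lcm = 10608.
    Write x = 625 + 663·t and substitute into x ≡ 9 (mod 16): 663·t ≡ 9 − 625 = -616 (mod 16).
    Reduce coefficients mod 16: 7·t ≡ 8 (mod 16).
    The inverse of 7 mod 16 is 7 (since 7·7 = 49 = 3·16 + 1), so t ≡ 7·8 = 56 ≡ 8 (mod 16).
    Then x = 625 + 663·8 = 5929, valid modulo lcm(663, 16) = 10608: x ≡ 5929 (mod 10608).
Verify against each original: 5929 mod 3 = 1, 5929 mod 13 = 1, 5929 mod 17 = 13, 5929 mod 16 = 9.

x ≡ 5929 (mod 10608).


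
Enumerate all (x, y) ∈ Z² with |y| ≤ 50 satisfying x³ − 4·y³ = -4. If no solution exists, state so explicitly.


The equation is x³ - 4y³ = -4. For fixed y, x³ = 4·y³ − 4, so a solution requires the RHS to be a perfect cube.
Strategy: iterate y from -50 to 50, compute RHS = 4·y³ − 4, and check whether it is a (positive or negative) perfect cube.
Check small values of y:
  y = 0: RHS = -4 is not a perfect cube.
  y = 1: RHS = 0 = (0)³ ⇒ x = 0 works.
  y = -1: RHS = -8 = (-2)³ ⇒ x = -2 works.
  y = 2: RHS = 28 is not a perfect cube.
  y = -2: RHS = -36 is not a perfect cube.
  y = 3: RHS = 104 is not a perfect cube.
  y = -3: RHS = -112 is not a perfect cube.
Continuing the search up to |y| = 50 finds no further solutions beyond those listed.
Collected solutions: (0, 1), (-2, -1).

Solutions (with |y| ≤ 50): (0, 1), (-2, -1).


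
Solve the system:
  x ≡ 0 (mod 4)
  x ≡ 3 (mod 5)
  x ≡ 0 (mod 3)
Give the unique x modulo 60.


Moduli 4, 5, 3 are pairwise coprime; by CRT there is a unique solution modulo M = 4 · 5 · 3 = 60.
Solve pairwise, accumulating the modulus:
  Start with x ≡ 0 (mod 4).
  Combine with x ≡ 3 (mod 5): since gcd(4, 5) = 1, we get a unique residue mod 20.
    Write x = 0 + 4·t and substitute into x ≡ 3 (mod 5): 4·t ≡ 3 − 0 = 3 (mod 5).
    The inverse of 4 mod 5 is 4 (since 4·4 = 16 = 3·5 + 1), so t ≡ 4·3 = 12 ≡ 2 (mod 5).
    Then x = 0 + 4·2 = 8, valid modulo lcm(4, 5) = 20: x ≡ 8 (mod 20).
  Combine with x ≡ 0 (mod 3): since gcd(20, 3) = 1, we get a unique residue mod 60.
    Write x = 8 + 20·t and substitute into x ≡ 0 (mod 3): 20·t ≡ 0 − 8 = -8 (mod 3).
    Reduce coefficients mod 3: 2·t ≡ 1 (mod 3).
    The inverse of 2 mod 3 is 2 (since 2·2 = 4 = 1·3 + 1), so t ≡ 2·1 = 2 ≡ 2 (mod 3).
    Then x = 8 + 20·2 = 48, valid modulo lcm(20, 3) = 60: x ≡ 48 (mod 60).
Verify: 48 mod 4 = 0 ✓, 48 mod 5 = 3 ✓, 48 mod 3 = 0 ✓.

x ≡ 48 (mod 60).
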